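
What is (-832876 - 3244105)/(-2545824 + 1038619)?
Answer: 4076981/1507205 ≈ 2.7050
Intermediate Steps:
(-832876 - 3244105)/(-2545824 + 1038619) = -4076981/(-1507205) = -4076981*(-1/1507205) = 4076981/1507205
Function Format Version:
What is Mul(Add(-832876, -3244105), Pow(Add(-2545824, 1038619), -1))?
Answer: Rational(4076981, 1507205) ≈ 2.7050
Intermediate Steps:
Mul(Add(-832876, -3244105), Pow(Add(-2545824, 1038619), -1)) = Mul(-4076981, Pow(-1507205, -1)) = Mul(-4076981, Rational(-1, 1507205)) = Rational(4076981, 1507205)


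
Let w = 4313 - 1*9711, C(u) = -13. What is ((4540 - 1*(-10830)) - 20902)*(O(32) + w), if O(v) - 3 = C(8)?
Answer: 29917056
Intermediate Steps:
O(v) = -10 (O(v) = 3 - 13 = -10)
w = -5398 (w = 4313 - 9711 = -5398)
((4540 - 1*(-10830)) - 20902)*(O(32) + w) = ((4540 - 1*(-10830)) - 20902)*(-10 - 5398) = ((4540 + 10830) - 20902)*(-5408) = (15370 - 20902)*(-5408) = -5532*(-5408) = 29917056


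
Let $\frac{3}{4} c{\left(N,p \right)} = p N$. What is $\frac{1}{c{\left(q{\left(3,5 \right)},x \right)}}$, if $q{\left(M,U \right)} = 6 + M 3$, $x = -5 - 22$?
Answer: $- \frac{1}{540} \approx -0.0018519$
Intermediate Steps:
$x = -27$
$q{\left(M,U \right)} = 6 + 3 M$
$c{\left(N,p \right)} = \frac{4 N p}{3}$ ($c{\left(N,p \right)} = \frac{4 p N}{3} = \frac{4 N p}{3}$)
$\frac{1}{c{\left(q{\left(3,5 \right)},x \right)}} = \frac{1}{\frac{4}{3} \left(6 + 3 \cdot 3\right) \left(-27\right)} = \frac{1}{\frac{4}{3} \left(6 + 9\right) \left(-27\right)} = \frac{1}{\frac{4}{3} \cdot 15 \left(-27\right)} = \frac{1}{-540} = - \frac{1}{540}$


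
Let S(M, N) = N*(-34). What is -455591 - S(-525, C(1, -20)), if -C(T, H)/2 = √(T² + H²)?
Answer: -455591 - 68*√401 ≈ -4.5695e+5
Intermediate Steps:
C(T, H) = -2*√(H² + T²) (C(T, H) = -2*√(T² + H²) = -2*√(H² + T²))
S(M, N) = -34*N
-455591 - S(-525, C(1, -20)) = -455591 - (-34)*(-2*√((-20)² + 1²)) = -455591 - (-34)*(-2*√(400 + 1)) = -455591 - (-34)*(-2*√401) = -455591 - 68*√401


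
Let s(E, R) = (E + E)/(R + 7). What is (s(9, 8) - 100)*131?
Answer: -64714/5 ≈ -12943.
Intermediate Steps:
s(E, R) = 2*E/(7 + R) (s(E, R) = (2*E)/(7 + R) = 2*E/(7 + R))
(s(9, 8) - 100)*131 = (2*9/(7 + 8) - 100)*131 = (2*9/15 - 100)*131 = (2*9*(1/15) - 100)*131 = (6/5 - 100)*131 = -494/5*131 = -64714/5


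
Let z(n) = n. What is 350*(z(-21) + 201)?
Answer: 63000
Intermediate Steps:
350*(z(-21) + 201) = 350*(-21 + 201) = 350*180 = 63000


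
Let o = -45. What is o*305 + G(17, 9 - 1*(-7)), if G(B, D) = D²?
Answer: -13469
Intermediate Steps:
o*305 + G(17, 9 - 1*(-7)) = -45*305 + (9 - 1*(-7))² = -13725 + (9 + 7)² = -13725 + 16² = -13725 + 256 = -13469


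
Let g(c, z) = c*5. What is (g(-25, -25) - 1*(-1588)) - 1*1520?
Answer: -57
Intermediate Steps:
g(c, z) = 5*c
(g(-25, -25) - 1*(-1588)) - 1*1520 = (5*(-25) - 1*(-1588)) - 1*1520 = (-125 + 1588) - 1520 = 1463 - 1520 = -57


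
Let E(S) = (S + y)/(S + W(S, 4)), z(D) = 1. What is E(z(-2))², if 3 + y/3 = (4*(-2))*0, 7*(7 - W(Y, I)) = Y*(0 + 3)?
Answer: 3136/2809 ≈ 1.1164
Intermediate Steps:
W(Y, I) = 7 - 3*Y/7 (W(Y, I) = 7 - Y*(0 + 3)/7 = 7 - Y*3/7 = 7 - 3*Y/7)
y = -9 (y = -9 + 3*((4*(-2))*0) = -9 + 3*(-8*0) = -9 + 3*0 = -9 + 0 = -9)
E(S) = (-9 + S)/(7 + 4*S/7) (E(S) = (S - 9)/(S + (7 - 3*S/7)) = (-9 + S)/(7 + 4*S/7))
E(z(-2))² = (7*(-9 + 1)/(49 + 4*1))² = (7*(-8)/(49 + 4))² = (7*(-8)/53)² = (7*(1/53)*(-8))² = (-56/53)² = 3136/2809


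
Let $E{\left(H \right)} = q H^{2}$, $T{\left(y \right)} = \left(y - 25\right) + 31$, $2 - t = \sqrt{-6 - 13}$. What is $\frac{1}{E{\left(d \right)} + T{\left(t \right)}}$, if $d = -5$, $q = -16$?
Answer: $\frac{i}{\sqrt{19} - 392 i} \approx -0.0025507 + 2.8363 \cdot 10^{-5} i$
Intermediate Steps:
$t = 2 - i \sqrt{19}$ ($t = 2 - \sqrt{-6 - 13} = 2 - \sqrt{-19} = 2 - i \sqrt{19} \approx 2.0 - 4.3589 i$)
$T{\left(y \right)} = 6 + y$ ($T{\left(y \right)} = \left(-25 + y\right) + 31 = 6 + y$)
$E{\left(H \right)} = - 16 H^{2}$
$\frac{1}{E{\left(d \right)} + T{\left(t \right)}} = \frac{1}{- 16 \left(-5\right)^{2} + \left(6 + \left(2 - i \sqrt{19}\right)\right)} = \frac{1}{\left(-16\right) 25 + \left(8 - i \sqrt{19}\right)} = \frac{1}{-400 + \left(8 - i \sqrt{19}\right)} = \frac{1}{-392 - i \sqrt{19}}$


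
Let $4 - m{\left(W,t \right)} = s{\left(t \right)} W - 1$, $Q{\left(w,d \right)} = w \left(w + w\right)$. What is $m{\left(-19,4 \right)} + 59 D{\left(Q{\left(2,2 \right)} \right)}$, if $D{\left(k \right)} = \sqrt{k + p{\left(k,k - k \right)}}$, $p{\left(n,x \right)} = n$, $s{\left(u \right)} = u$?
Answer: $317$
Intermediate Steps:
$Q{\left(w,d \right)} = 2 w^{2}$ ($Q{\left(w,d \right)} = w 2 w = 2 w^{2}$)
$m{\left(W,t \right)} = 5 - W t$ ($m{\left(W,t \right)} = 4 - \left(t W - 1\right) = 4 - \left(W t - 1\right) = 4 - \left(-1 + W t\right) = 5 - W t$)
$D{\left(k \right)} = \sqrt{2} \sqrt{k}$ ($D{\left(k \right)} = \sqrt{k + k} = \sqrt{2 k} = \sqrt{2} \sqrt{k}$)
$m{\left(-19,4 \right)} + 59 D{\left(Q{\left(2,2 \right)} \right)} = \left(5 - \left(-19\right) 4\right) + 59 \sqrt{2} \sqrt{2 \cdot 2^{2}} = \left(5 + 76\right) + 59 \sqrt{2} \sqrt{2 \cdot 4} = 81 + 59 \sqrt{2} \sqrt{8} = 81 + 59 \sqrt{2} \cdot 2 \sqrt{2} = 81 + 59 \cdot 4 = 81 + 236 = 317$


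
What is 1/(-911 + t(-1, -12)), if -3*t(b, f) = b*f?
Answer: -1/915 ≈ -0.0010929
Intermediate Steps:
t(b, f) = -b*f/3
1/(-911 + t(-1, -12)) = 1/(-911 - ⅓*(-1)*(-12)) = 1/(-911 - 4) = 1/(-915) = -1/915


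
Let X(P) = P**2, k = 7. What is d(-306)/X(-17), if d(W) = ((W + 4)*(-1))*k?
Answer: 2114/289 ≈ 7.3149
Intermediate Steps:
d(W) = -28 - 7*W (d(W) = ((W + 4)*(-1))*7 = ((4 + W)*(-1))*7 = (-4 - W)*7 = -28 - 7*W)
d(-306)/X(-17) = (-28 - 7*(-306))/((-17)**2) = (-28 + 2142)/289 = 2114*(1/289) = 2114/289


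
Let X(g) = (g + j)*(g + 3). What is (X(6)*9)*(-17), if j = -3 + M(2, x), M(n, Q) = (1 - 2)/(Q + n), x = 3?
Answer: -19278/5 ≈ -3855.6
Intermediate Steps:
M(n, Q) = -1/(Q + n)
j = -16/5 (j = -3 - 1/(3 + 2) = -3 - 1/5 = -3 - 1*⅕ = -3 - ⅕ = -16/5 ≈ -3.2000)
X(g) = (3 + g)*(-16/5 + g) (X(g) = (g - 16/5)*(g + 3) = (-16/5 + g)*(3 + g) = (3 + g)*(-16/5 + g))
(X(6)*9)*(-17) = ((-48/5 + 6² - ⅕*6)*9)*(-17) = ((-48/5 + 36 - 6/5)*9)*(-17) = ((126/5)*9)*(-17) = (1134/5)*(-17) = -19278/5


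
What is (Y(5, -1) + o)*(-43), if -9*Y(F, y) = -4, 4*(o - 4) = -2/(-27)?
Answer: -10363/54 ≈ -191.91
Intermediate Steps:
o = 217/54 (o = 4 + (-2/(-27))/4 = 4 + (-2*(-1/27))/4 = 4 + (¼)*(2/27) = 4 + 1/54 = 217/54 ≈ 4.0185)
Y(F, y) = 4/9 (Y(F, y) = -⅑*(-4) = 4/9)
(Y(5, -1) + o)*(-43) = (4/9 + 217/54)*(-43) = (241/54)*(-43) = -10363/54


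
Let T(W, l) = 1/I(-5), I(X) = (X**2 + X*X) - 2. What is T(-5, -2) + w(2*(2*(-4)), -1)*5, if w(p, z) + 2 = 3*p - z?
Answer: -11759/48 ≈ -244.98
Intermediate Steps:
I(X) = -2 + 2*X**2 (I(X) = (X**2 + X**2) - 2 = 2*X**2 - 2 = -2 + 2*X**2)
T(W, l) = 1/48 (T(W, l) = 1/(-2 + 2*(-5)**2) = 1/(-2 + 2*25) = 1/(-2 + 50) = 1/48)
w(p, z) = -2 - z + 3*p (w(p, z) = -2 + (3*p - z) = -2 + (-z + 3*p) = -2 - z + 3*p)
T(-5, -2) + w(2*(2*(-4)), -1)*5 = 1/48 + (-2 - 1*(-1) + 3*(2*(2*(-4))))*5 = 1/48 + (-2 + 1 + 3*(2*(-8)))*5 = 1/48 + (-2 + 1 + 3*(-16))*5 = 1/48 + (-2 + 1 - 48)*5 = 1/48 - 49*5 = 1/48 - 245 = -11759/48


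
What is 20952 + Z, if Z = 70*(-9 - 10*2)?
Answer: 18922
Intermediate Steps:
Z = -2030 (Z = 70*(-9 - 20) = 70*(-29) = -2030)
20952 + Z = 20952 - 2030 = 18922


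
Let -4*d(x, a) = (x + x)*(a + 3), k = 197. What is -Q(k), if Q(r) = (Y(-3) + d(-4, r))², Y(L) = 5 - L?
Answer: -166464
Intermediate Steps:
d(x, a) = -x*(3 + a)/2 (d(x, a) = -(x + x)*(a + 3)/4 = -2*x*(3 + a)/4 = -x*(3 + a)/2)
Q(r) = (14 + 2*r)² (Q(r) = ((5 - 1*(-3)) - ½*(-4)*(3 + r))² = ((5 + 3) + (6 + 2*r))² = (8 + (6 + 2*r))² = (14 + 2*r)²)
-Q(k) = -4*(7 + 197)² = -4*204² = -4*41616 = -1*166464 = -166464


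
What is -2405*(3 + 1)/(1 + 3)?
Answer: -2405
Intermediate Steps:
-2405*(3 + 1)/(1 + 3) = -9620/4 = -2405*1 = -2405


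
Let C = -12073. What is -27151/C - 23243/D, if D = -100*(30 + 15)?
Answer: 402792239/54328500 ≈ 7.4140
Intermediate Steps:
D = -4500 (D = -100*45 = -4500)
-27151/C - 23243/D = -27151/(-12073) - 23243/(-4500) = -27151*(-1/12073) - 23243*(-1/4500) = 27151/12073 + 23243/4500 = 402792239/54328500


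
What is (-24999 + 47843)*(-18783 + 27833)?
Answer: 206738200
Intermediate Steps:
(-24999 + 47843)*(-18783 + 27833) = 22844*9050 = 206738200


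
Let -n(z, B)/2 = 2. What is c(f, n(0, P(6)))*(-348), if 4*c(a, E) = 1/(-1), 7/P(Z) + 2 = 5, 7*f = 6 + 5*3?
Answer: 87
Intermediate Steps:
f = 3 (f = (6 + 5*3)/7 = (6 + 15)/7 = (1/7)*21 = 3)
P(Z) = 7/3 (P(Z) = 7/(-2 + 5) = 7/3)
n(z, B) = -4 (n(z, B) = -2*2 = -4)
c(a, E) = -1/4 (c(a, E) = (1/4)/(-1) = (1/4)*(-1) = -1/4)
c(f, n(0, P(6)))*(-348) = -1/4*(-348) = 87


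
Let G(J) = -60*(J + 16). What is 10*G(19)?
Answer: -21000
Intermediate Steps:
G(J) = -960 - 60*J (G(J) = -60*(16 + J) = -960 - 60*J)
10*G(19) = 10*(-960 - 60*19) = 10*(-960 - 1140) = 10*(-2100) = -21000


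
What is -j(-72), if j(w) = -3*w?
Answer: -216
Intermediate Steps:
-j(-72) = -(-3)*(-72) = -1*216 = -216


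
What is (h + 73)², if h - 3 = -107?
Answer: 961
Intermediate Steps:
h = -104 (h = 3 - 107 = -104)
(h + 73)² = (-104 + 73)² = (-31)² = 961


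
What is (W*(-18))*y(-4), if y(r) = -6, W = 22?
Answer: 2376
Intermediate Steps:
(W*(-18))*y(-4) = (22*(-18))*(-6) = -396*(-6) = 2376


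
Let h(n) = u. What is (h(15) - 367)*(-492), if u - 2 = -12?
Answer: 185484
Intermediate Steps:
u = -10 (u = 2 - 12 = -10)
h(n) = -10
(h(15) - 367)*(-492) = (-10 - 367)*(-492) = -377*(-492) = 185484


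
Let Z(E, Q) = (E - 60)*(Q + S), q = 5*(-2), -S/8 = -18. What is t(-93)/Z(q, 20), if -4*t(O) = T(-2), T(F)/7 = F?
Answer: -1/3280 ≈ -0.00030488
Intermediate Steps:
S = 144 (S = -8*(-18) = 144)
T(F) = 7*F
t(O) = 7/2 (t(O) = -7*(-2)/4 = -1/4*(-14) = 7/2)
q = -10
Z(E, Q) = (-60 + E)*(144 + Q) (Z(E, Q) = (E - 60)*(Q + 144) = (-60 + E)*(144 + Q))
t(-93)/Z(q, 20) = 7/(2*(-8640 - 60*20 + 144*(-10) - 10*20)) = 7/(2*(-8640 - 1200 - 1440 - 200)) = (7/2)/(-11480) = (7/2)*(-1/11480) = -1/3280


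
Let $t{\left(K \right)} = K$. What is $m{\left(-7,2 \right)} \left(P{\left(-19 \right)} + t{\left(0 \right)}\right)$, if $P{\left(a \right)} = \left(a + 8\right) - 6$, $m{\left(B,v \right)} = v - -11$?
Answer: $-221$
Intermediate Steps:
$m{\left(B,v \right)} = 11 + v$ ($m{\left(B,v \right)} = v + 11 = 11 + v$)
$P{\left(a \right)} = 2 + a$ ($P{\left(a \right)} = \left(8 + a\right) - 6 = 2 + a$)
$m{\left(-7,2 \right)} \left(P{\left(-19 \right)} + t{\left(0 \right)}\right) = \left(11 + 2\right) \left(\left(2 - 19\right) + 0\right) = 13 \left(-17 + 0\right) = 13 \left(-17\right) = -221$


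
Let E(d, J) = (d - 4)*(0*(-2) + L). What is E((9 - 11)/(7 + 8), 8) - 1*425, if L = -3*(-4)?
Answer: -2373/5 ≈ -474.60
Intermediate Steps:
L = 12
E(d, J) = -48 + 12*d (E(d, J) = (d - 4)*(0*(-2) + 12) = (-4 + d)*(0 + 12) = (-4 + d)*12 = -48 + 12*d)
E((9 - 11)/(7 + 8), 8) - 1*425 = (-48 + 12*((9 - 11)/(7 + 8))) - 1*425 = (-48 + 12*(-2/15)) - 425 = (-48 - 8/5) - 425 = -248/5 - 425 = -2373/5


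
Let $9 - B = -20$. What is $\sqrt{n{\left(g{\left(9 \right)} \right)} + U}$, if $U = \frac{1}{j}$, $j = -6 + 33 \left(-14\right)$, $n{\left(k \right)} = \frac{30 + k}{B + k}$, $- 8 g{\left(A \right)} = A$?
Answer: $\frac{\sqrt{312758615}}{17394} \approx 1.0167$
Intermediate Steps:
$B = 29$ ($B = 9 - -20 = 9 + 20 = 29$)
$g{\left(A \right)} = - \frac{A}{8}$
$n{\left(k \right)} = \frac{30 + k}{29 + k}$
$j = -468$ ($j = -6 - 462 = -468$)
$U = - \frac{1}{468}$ ($U = \frac{1}{-468} = - \frac{1}{468} \approx -0.0021368$)
$\sqrt{n{\left(g{\left(9 \right)} \right)} + U} = \sqrt{\frac{30 - \frac{9}{8}}{29 - \frac{9}{8}} - \frac{1}{468}} = \sqrt{\frac{1}{\frac{223}{8}} \cdot \frac{231}{8} - \frac{1}{468}} = \sqrt{\frac{8}{223} \cdot \frac{231}{8} - \frac{1}{468}} = \sqrt{\frac{231}{223} - \frac{1}{468}} = \sqrt{\frac{107885}{104364}} = \frac{\sqrt{312758615}}{17394}$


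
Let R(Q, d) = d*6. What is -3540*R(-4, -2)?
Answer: 42480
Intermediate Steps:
R(Q, d) = 6*d
-3540*R(-4, -2) = -3540*6*(-2) = -3540*(-12) = -60*(-708) = 42480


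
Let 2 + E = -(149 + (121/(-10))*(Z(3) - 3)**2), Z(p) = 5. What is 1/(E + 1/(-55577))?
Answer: -277885/28511006 ≈ -0.0097466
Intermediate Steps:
E = -513/5 (E = -2 - (149 + (121/(-10))*(5 - 3)**2) = -2 - (149 + (121*(-1/10))*2**2) = -2 - (149 - 121/10*4) = -2 - (149 - 242/5) = -2 - 1*503/5 = -2 - 503/5 = -513/5 ≈ -102.60)
1/(E + 1/(-55577)) = 1/(-513/5 + 1/(-55577)) = 1/(-513/5 - 1/55577) = 1/(-28511006/277885) = -277885/28511006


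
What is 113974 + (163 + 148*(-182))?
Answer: 87201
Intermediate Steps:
113974 + (163 + 148*(-182)) = 113974 + (163 - 26936) = 113974 - 26773 = 87201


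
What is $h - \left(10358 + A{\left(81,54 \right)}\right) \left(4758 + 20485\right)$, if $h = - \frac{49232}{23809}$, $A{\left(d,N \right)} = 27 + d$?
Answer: $- \frac{6290176852774}{23809} \approx -2.6419 \cdot 10^{8}$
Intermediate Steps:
$h = - \frac{49232}{23809}$ ($h = \left(-49232\right) \frac{1}{23809} = - \frac{49232}{23809} \approx -2.0678$)
$h - \left(10358 + A{\left(81,54 \right)}\right) \left(4758 + 20485\right) = - \frac{49232}{23809} - \left(10358 + \left(27 + 81\right)\right) \left(4758 + 20485\right) = - \frac{49232}{23809} - \left(10358 + 108\right) 25243 = - \frac{49232}{23809} - 10466 \cdot 25243 = - \frac{49232}{23809} - 264193238 = - \frac{6290176852774}{23809}$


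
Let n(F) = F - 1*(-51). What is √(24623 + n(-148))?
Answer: √24526 ≈ 156.61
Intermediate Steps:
n(F) = 51 + F (n(F) = F + 51 = 51 + F)
√(24623 + n(-148)) = √(24623 + (51 - 148)) = √(24623 - 97) = √24526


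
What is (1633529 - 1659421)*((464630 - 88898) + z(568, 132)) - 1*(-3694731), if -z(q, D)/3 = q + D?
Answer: -9670385013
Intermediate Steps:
z(q, D) = -3*D - 3*q (z(q, D) = -3*(q + D) = -3*(D + q) = -3*D - 3*q)
(1633529 - 1659421)*((464630 - 88898) + z(568, 132)) - 1*(-3694731) = (1633529 - 1659421)*((464630 - 88898) + (-3*132 - 3*568)) - 1*(-3694731) = -25892*(375732 + (-396 - 1704)) + 3694731 = -25892*(375732 - 2100) + 3694731 = -25892*373632 + 3694731 = -9674079744 + 3694731 = -9670385013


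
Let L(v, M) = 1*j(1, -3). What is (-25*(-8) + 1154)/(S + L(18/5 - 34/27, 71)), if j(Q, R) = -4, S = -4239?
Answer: -1354/4243 ≈ -0.31911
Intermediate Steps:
L(v, M) = -4 (L(v, M) = 1*(-4) = -4)
(-25*(-8) + 1154)/(S + L(18/5 - 34/27, 71)) = (-25*(-8) + 1154)/(-4239 - 4) = (200 + 1154)/(-4243) = 1354*(-1/4243) = -1354/4243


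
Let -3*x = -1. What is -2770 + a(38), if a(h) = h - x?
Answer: -8197/3 ≈ -2732.3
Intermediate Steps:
x = ⅓ (x = -⅓*(-1) = ⅓ ≈ 0.33333)
a(h) = -⅓ + h (a(h) = h - 1*⅓ = h - ⅓ = -⅓ + h)
-2770 + a(38) = -2770 + (-⅓ + 38) = -2770 + 113/3 = -8197/3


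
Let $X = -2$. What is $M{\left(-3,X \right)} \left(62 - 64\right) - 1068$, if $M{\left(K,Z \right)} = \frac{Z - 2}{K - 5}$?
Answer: $-1069$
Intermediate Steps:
$M{\left(K,Z \right)} = \frac{-2 + Z}{-5 + K}$
$M{\left(-3,X \right)} \left(62 - 64\right) - 1068 = \frac{-2 - 2}{-5 - 3} \left(62 - 64\right) - 1068 = \frac{1}{-8} \left(-4\right) \left(-2\right) - 1068 = \left(- \frac{1}{8}\right) \left(-4\right) \left(-2\right) - 1068 = \frac{1}{2} \left(-2\right) - 1068 = -1 - 1068 = -1069$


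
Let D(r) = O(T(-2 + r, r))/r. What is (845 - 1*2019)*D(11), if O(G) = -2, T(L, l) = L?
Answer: 2348/11 ≈ 213.45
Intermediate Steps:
D(r) = -2/r
(845 - 1*2019)*D(11) = (845 - 1*2019)*(-2/11) = (845 - 2019)*(-2*1/11) = -1174*(-2/11) = 2348/11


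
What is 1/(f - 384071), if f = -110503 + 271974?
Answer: -1/222600 ≈ -4.4924e-6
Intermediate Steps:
f = 161471
1/(f - 384071) = 1/(161471 - 384071) = 1/(-222600) = -1/222600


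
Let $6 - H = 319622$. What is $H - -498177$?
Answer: $178561$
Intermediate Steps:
$H = -319616$ ($H = 6 - 319622 = -319616$)
$H - -498177 = -319616 - -498177 = -319616 + 498177 = 178561$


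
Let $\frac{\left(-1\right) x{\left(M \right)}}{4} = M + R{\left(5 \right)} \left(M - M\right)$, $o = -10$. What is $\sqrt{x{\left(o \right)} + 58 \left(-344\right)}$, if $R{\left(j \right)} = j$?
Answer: $2 i \sqrt{4978} \approx 141.11 i$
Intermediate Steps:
$x{\left(M \right)} = - 4 M$ ($x{\left(M \right)} = - 4 \left(M + 5 \left(M - M\right)\right) = - 4 \left(M + 5 \cdot 0\right) = - 4 \left(M + 0\right) = - 4 M$)
$\sqrt{x{\left(o \right)} + 58 \left(-344\right)} = \sqrt{\left(-4\right) \left(-10\right) + 58 \left(-344\right)} = \sqrt{40 - 19952} = \sqrt{-19912} = 2 i \sqrt{4978}$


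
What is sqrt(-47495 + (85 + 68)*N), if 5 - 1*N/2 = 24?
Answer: I*sqrt(53309) ≈ 230.89*I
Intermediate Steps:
N = -38 (N = 10 - 2*24 = 10 - 48 = -38)
sqrt(-47495 + (85 + 68)*N) = sqrt(-47495 + (85 + 68)*(-38)) = sqrt(-47495 + 153*(-38)) = sqrt(-47495 - 5814) = sqrt(-53309) = I*sqrt(53309)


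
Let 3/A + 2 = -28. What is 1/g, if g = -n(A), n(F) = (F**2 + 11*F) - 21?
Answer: 100/2209 ≈ 0.045269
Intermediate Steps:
A = -1/10 (A = 3/(-2 - 28) = 3/(-30) = 3*(-1/30) = -1/10 ≈ -0.10000)
n(F) = -21 + F**2 + 11*F
g = 2209/100 (g = -(-21 + (-1/10)**2 + 11*(-1/10)) = -(-21 + 1/100 - 11/10) = -1*(-2209/100) = 2209/100 ≈ 22.090)
1/g = 1/(2209/100) = 100/2209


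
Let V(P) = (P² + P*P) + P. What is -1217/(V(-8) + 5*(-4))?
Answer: -1217/100 ≈ -12.170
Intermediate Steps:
V(P) = P + 2*P² (V(P) = (P² + P²) + P = 2*P² + P = P + 2*P²)
-1217/(V(-8) + 5*(-4)) = -1217/(-8*(1 + 2*(-8)) + 5*(-4)) = -1217/(-8*(1 - 16) - 20) = -1217/(-8*(-15) - 20) = -1217/(120 - 20) = -1217/100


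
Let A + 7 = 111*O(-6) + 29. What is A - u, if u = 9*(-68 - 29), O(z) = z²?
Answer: 4891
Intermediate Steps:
A = 4018 (A = -7 + (111*(-6)² + 29) = -7 + (111*36 + 29) = -7 + (3996 + 29) = -7 + 4025 = 4018)
u = -873 (u = 9*(-97) = -873)
A - u = 4018 - 1*(-873) = 4018 + 873 = 4891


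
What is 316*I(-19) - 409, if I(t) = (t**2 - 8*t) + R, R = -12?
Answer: 157907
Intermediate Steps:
I(t) = -12 + t**2 - 8*t (I(t) = (t**2 - 8*t) - 12 = -12 + t**2 - 8*t)
316*I(-19) - 409 = 316*(-12 + (-19)**2 - 8*(-19)) - 409 = 316*(-12 + 361 + 152) - 409 = 316*501 - 409 = 158316 - 409 = 157907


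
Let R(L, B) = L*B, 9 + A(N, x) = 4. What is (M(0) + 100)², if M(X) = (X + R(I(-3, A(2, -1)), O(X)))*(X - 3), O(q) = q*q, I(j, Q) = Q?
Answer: 10000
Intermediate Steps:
A(N, x) = -5 (A(N, x) = -9 + 4 = -5)
O(q) = q²
R(L, B) = B*L
M(X) = (-3 + X)*(X - 5*X²) (M(X) = (X + X²*(-5))*(X - 3) = (X - 5*X²)*(-3 + X) = (-3 + X)*(X - 5*X²))
(M(0) + 100)² = (0*(-3 - 5*0² + 16*0) + 100)² = (0*(-3 - 5*0 + 0) + 100)² = (0*(-3 + 0 + 0) + 100)² = (0*(-3) + 100)² = (0 + 100)² = 100² = 10000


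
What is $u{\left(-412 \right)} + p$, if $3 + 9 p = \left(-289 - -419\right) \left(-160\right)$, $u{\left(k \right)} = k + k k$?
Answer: $\frac{1503185}{9} \approx 1.6702 \cdot 10^{5}$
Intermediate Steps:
$u{\left(k \right)} = k + k^{2}$
$p = - \frac{20803}{9}$ ($p = - \frac{1}{3} + \frac{\left(-289 - -419\right) \left(-160\right)}{9} = - \frac{1}{3} + \frac{\left(-289 + 419\right) \left(-160\right)}{9} = - \frac{1}{3} + \frac{130 \left(-160\right)}{9} = - \frac{1}{3} + \frac{1}{9} \left(-20800\right) = - \frac{1}{3} - \frac{20800}{9} = - \frac{20803}{9} \approx -2311.4$)
$u{\left(-412 \right)} + p = - 412 \left(1 - 412\right) - \frac{20803}{9} = \left(-412\right) \left(-411\right) - \frac{20803}{9} = 169332 - \frac{20803}{9} = \frac{1503185}{9}$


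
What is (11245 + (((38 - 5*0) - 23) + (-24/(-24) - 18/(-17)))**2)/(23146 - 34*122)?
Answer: 3333905/5490422 ≈ 0.60722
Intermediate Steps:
(11245 + (((38 - 5*0) - 23) + (-24/(-24) - 18/(-17)))**2)/(23146 - 34*122) = (11245 + (((38 + 0) - 23) + (-24*(-1/24) - 18*(-1/17)))**2)/(23146 - 4148) = (11245 + ((38 - 23) + (1 + 18/17))**2)/18998 = (11245 + (15 + 35/17)**2)*(1/18998) = (11245 + (290/17)**2)*(1/18998) = (11245 + 84100/289)*(1/18998) = (3333905/289)*(1/18998) = 3333905/5490422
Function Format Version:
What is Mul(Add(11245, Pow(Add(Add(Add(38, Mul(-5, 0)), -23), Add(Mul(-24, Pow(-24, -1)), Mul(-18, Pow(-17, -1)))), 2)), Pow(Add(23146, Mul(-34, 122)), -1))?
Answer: Rational(3333905, 5490422) ≈ 0.60722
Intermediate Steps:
Mul(Add(11245, Pow(Add(Add(Add(38, Mul(-5, 0)), -23), Add(Mul(-24, Pow(-24, -1)), Mul(-18, Pow(-17, -1)))), 2)), Pow(Add(23146, Mul(-34, 122)), -1)) = Mul(Add(11245, Pow(Add(Add(Add(38, 0), -23), Add(Mul(-24, Rational(-1, 24)), Mul(-18, Rational(-1, 17)))), 2)), Pow(Add(23146, -4148), -1)) = Mul(Add(11245, Pow(Add(Add(38, -23), Add(1, Rational(18, 17))), 2)), Pow(18998, -1)) = Mul(Add(11245, Pow(Add(15, Rational(35, 17)), 2)), Rational(1, 18998)) = Mul(Add(11245, Pow(Rational(290, 17), 2)), Rational(1, 18998)) = Mul(Add(11245, Rational(84100, 289)), Rational(1, 18998)) = Mul(Rational(3333905, 289), Rational(1, 18998)) = Rational(3333905, 5490422)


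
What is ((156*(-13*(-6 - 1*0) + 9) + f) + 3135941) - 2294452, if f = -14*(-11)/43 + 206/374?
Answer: 6875578728/8041 ≈ 8.5507e+5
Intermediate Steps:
f = 33227/8041 (f = 154*(1/43) + 206*(1/374) = 154/43 + 103/187 = 33227/8041 ≈ 4.1322)
((156*(-13*(-6 - 1*0) + 9) + f) + 3135941) - 2294452 = ((156*(-13*(-6 - 1*0) + 9) + 33227/8041) + 3135941) - 2294452 = ((156*(-13*(-6 + 0) + 9) + 33227/8041) + 3135941) - 2294452 = ((156*(-13*(-6) + 9) + 33227/8041) + 3135941) - 2294452 = ((156*(78 + 9) + 33227/8041) + 3135941) - 2294452 = ((156*87 + 33227/8041) + 3135941) - 2294452 = ((13572 + 33227/8041) + 3135941) - 2294452 = (109165679/8041 + 3135941) - 2294452 = 25325267260/8041 - 2294452 = 6875578728/8041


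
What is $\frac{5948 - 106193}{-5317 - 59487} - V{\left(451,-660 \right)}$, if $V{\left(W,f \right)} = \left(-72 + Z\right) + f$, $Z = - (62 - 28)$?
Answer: $\frac{49740109}{64804} \approx 767.55$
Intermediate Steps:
$Z = -34$ ($Z = \left(-1\right) 34 = -34$)
$V{\left(W,f \right)} = -106 + f$ ($V{\left(W,f \right)} = \left(-72 - 34\right) + f = -106 + f$)
$\frac{5948 - 106193}{-5317 - 59487} - V{\left(451,-660 \right)} = \frac{5948 - 106193}{-5317 - 59487} - \left(-106 - 660\right) = - \frac{100245}{-64804} - -766 = \left(-100245\right) \left(- \frac{1}{64804}\right) + 766 = \frac{100245}{64804} + 766 = \frac{49740109}{64804}$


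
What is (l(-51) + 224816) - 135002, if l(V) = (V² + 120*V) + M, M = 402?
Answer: 86697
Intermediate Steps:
l(V) = 402 + V² + 120*V (l(V) = (V² + 120*V) + 402 = 402 + V² + 120*V)
(l(-51) + 224816) - 135002 = ((402 + (-51)² + 120*(-51)) + 224816) - 135002 = ((402 + 2601 - 6120) + 224816) - 135002 = (-3117 + 224816) - 135002 = 221699 - 135002 = 86697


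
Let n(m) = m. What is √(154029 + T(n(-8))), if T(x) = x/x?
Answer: √154030 ≈ 392.47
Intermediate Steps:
T(x) = 1
√(154029 + T(n(-8))) = √(154029 + 1) = √154030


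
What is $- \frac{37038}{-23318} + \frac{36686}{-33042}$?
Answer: $\frac{92091362}{192618339} \approx 0.4781$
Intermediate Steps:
$- \frac{37038}{-23318} + \frac{36686}{-33042} = \left(-37038\right) \left(- \frac{1}{23318}\right) + 36686 \left(- \frac{1}{33042}\right) = \frac{18519}{11659} - \frac{18343}{16521} = \frac{92091362}{192618339}$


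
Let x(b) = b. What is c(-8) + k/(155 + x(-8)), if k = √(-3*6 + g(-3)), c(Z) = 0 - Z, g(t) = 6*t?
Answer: 8 + 2*I/49 ≈ 8.0 + 0.040816*I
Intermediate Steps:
c(Z) = -Z
k = 6*I (k = √(-3*6 + 6*(-3)) = √(-18 - 18) = √(-36) = 6*I ≈ 6.0*I)
c(-8) + k/(155 + x(-8)) = -1*(-8) + (6*I)/(155 - 8) = 8 + (6*I)/147 = 8 + (6*I)*(1/147) = 8 + 2*I/49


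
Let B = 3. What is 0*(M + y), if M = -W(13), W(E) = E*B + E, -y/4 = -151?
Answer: 0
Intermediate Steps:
y = 604 (y = -4*(-151) = 604)
W(E) = 4*E (W(E) = E*3 + E = 3*E + E = 4*E)
M = -52 (M = -4*13 = -1*52 = -52)
0*(M + y) = 0*(-52 + 604) = 0*552 = 0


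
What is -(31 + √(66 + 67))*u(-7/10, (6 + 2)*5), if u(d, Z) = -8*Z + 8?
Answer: 9672 + 312*√133 ≈ 13270.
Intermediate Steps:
u(d, Z) = 8 - 8*Z
-(31 + √(66 + 67))*u(-7/10, (6 + 2)*5) = -(31 + √(66 + 67))*(8 - 8*(6 + 2)*5) = -(31 + √133)*(8 - 64*5) = -(31 + √133)*(8 - 8*40) = -(31 + √133)*(8 - 320) = -(31 + √133)*(-312) = -(-9672 - 312*√133) = 9672 + 312*√133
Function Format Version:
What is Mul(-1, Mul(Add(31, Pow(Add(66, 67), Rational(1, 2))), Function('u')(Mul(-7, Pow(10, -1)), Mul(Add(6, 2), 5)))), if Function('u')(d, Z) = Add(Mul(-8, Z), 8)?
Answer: Add(9672, Mul(312, Pow(133, Rational(1, 2)))) ≈ 13270.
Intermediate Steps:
Function('u')(d, Z) = Add(8, Mul(-8, Z))
Mul(-1, Mul(Add(31, Pow(Add(66, 67), Rational(1, 2))), Function('u')(Mul(-7, Pow(10, -1)), Mul(Add(6, 2), 5)))) = Mul(-1, Mul(Add(31, Pow(Add(66, 67), Rational(1, 2))), Add(8, Mul(-8, Mul(Add(6, 2), 5))))) = Mul(-1, Mul(Add(31, Pow(133, Rational(1, 2))), Add(8, Mul(-8, Mul(8, 5))))) = Mul(-1, Mul(Add(31, Pow(133, Rational(1, 2))), Add(8, Mul(-8, 40)))) = Mul(-1, Mul(Add(31, Pow(133, Rational(1, 2))), Add(8, -320))) = Mul(-1, Mul(Add(31, Pow(133, Rational(1, 2))), -312)) = Mul(-1, Add(-9672, Mul(-312, Pow(133, Rational(1, 2))))) = Add(9672, Mul(312, Pow(133, Rational(1, 2))))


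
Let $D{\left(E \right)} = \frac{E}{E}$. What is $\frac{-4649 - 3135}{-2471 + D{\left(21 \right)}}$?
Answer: $\frac{3892}{1235} \approx 3.1514$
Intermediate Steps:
$D{\left(E \right)} = 1$
$\frac{-4649 - 3135}{-2471 + D{\left(21 \right)}} = \frac{-4649 - 3135}{-2471 + 1} = - \frac{7784}{-2470} = \left(-7784\right) \left(- \frac{1}{2470}\right) = \frac{3892}{1235}$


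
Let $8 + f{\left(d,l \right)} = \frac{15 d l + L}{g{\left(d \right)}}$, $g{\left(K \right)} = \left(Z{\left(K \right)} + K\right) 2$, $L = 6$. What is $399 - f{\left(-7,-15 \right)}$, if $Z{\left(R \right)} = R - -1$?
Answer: $\frac{12163}{26} \approx 467.81$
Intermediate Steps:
$Z{\left(R \right)} = 1 + R$ ($Z{\left(R \right)} = R + 1 = 1 + R$)
$g{\left(K \right)} = 2 + 4 K$ ($g{\left(K \right)} = \left(\left(1 + K\right) + K\right) 2 = \left(1 + 2 K\right) 2 = 2 + 4 K$)
$f{\left(d,l \right)} = -8 + \frac{6 + 15 d l}{2 + 4 d}$ ($f{\left(d,l \right)} = -8 + \frac{15 d l + 6}{2 + 4 d} = -8 + \frac{6 + 15 d l}{2 + 4 d}$)
$399 - f{\left(-7,-15 \right)} = 399 - \frac{-10 - -224 + 15 \left(-7\right) \left(-15\right)}{2 \left(1 + 2 \left(-7\right)\right)} = 399 - \frac{-10 + 224 + 1575}{2 \left(1 - 14\right)} = 399 - \frac{1}{2} \frac{1}{-13} \cdot 1789 = 399 - \frac{1}{2} \left(- \frac{1}{13}\right) 1789 = 399 - - \frac{1789}{26} = 399 + \frac{1789}{26} = \frac{12163}{26}$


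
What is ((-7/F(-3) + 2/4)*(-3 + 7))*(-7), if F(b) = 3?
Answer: 154/3 ≈ 51.333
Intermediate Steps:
((-7/F(-3) + 2/4)*(-3 + 7))*(-7) = ((-7/3 + 2/4)*(-3 + 7))*(-7) = ((-7*⅓ + 2*(¼))*4)*(-7) = ((-7/3 + ½)*4)*(-7) = -11/6*4*(-7) = -22/3*(-7) = 154/3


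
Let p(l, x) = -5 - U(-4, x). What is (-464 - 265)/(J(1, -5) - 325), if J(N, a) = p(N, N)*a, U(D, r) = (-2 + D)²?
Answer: 243/40 ≈ 6.0750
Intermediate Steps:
p(l, x) = -41 (p(l, x) = -5 - (-2 - 4)² = -5 - 1*(-6)² = -5 - 1*36 = -5 - 36 = -41)
J(N, a) = -41*a
(-464 - 265)/(J(1, -5) - 325) = (-464 - 265)/(-41*(-5) - 325) = -729/(205 - 325) = -729/(-120) = -729*(-1/120) = 243/40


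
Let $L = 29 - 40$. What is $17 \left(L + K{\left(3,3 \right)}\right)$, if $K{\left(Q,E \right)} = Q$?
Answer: $-136$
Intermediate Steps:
$L = -11$
$17 \left(L + K{\left(3,3 \right)}\right) = 17 \left(-11 + 3\right) = 17 \left(-8\right) = -136$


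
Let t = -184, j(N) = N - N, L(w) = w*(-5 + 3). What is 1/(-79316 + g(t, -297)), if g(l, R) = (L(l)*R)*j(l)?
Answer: -1/79316 ≈ -1.2608e-5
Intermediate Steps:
L(w) = -2*w (L(w) = w*(-2) = -2*w)
j(N) = 0
g(l, R) = 0 (g(l, R) = ((-2*l)*R)*0 = -2*R*l*0 = 0)
1/(-79316 + g(t, -297)) = 1/(-79316 + 0) = 1/(-79316) = -1/79316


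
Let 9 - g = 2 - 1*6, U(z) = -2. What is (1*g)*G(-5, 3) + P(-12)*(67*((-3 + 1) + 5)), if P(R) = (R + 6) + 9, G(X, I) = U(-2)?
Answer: 577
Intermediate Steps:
G(X, I) = -2
g = 13 (g = 9 - (2 - 1*6) = 9 - (2 - 6) = 9 - 1*(-4) = 9 + 4 = 13)
P(R) = 15 + R (P(R) = (6 + R) + 9 = 15 + R)
(1*g)*G(-5, 3) + P(-12)*(67*((-3 + 1) + 5)) = (1*13)*(-2) + (15 - 12)*(67*((-3 + 1) + 5)) = 13*(-2) + 3*(67*(-2 + 5)) = -26 + 3*(67*3) = -26 + 3*201 = -26 + 603 = 577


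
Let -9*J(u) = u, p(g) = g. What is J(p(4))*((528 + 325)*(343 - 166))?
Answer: -201308/3 ≈ -67103.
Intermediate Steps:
J(u) = -u/9
J(p(4))*((528 + 325)*(343 - 166)) = (-1/9*4)*((528 + 325)*(343 - 166)) = -3412*177/9 = -4/9*150981 = -201308/3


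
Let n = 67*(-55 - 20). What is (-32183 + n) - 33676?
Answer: -70884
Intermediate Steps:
n = -5025 (n = 67*(-75) = -5025)
(-32183 + n) - 33676 = (-32183 - 5025) - 33676 = -37208 - 33676 = -70884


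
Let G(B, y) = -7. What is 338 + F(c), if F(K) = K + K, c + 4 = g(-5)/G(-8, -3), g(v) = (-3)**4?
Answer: 2148/7 ≈ 306.86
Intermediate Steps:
g(v) = 81
c = -109/7 (c = -4 + 81/(-7) = -4 + 81*(-1/7) = -4 - 81/7 = -109/7 ≈ -15.571)
F(K) = 2*K
338 + F(c) = 338 + 2*(-109/7) = 338 - 218/7 = 2148/7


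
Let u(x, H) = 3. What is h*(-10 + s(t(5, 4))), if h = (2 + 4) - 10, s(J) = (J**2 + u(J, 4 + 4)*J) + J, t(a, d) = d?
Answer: -88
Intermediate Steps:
s(J) = J**2 + 4*J (s(J) = (J**2 + 3*J) + J = J**2 + 4*J)
h = -4 (h = 6 - 10 = -4)
h*(-10 + s(t(5, 4))) = -4*(-10 + 4*(4 + 4)) = -4*(-10 + 4*8) = -4*(-10 + 32) = -4*22 = -88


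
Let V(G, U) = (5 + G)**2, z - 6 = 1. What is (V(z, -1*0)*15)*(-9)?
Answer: -19440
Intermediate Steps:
z = 7 (z = 6 + 1 = 7)
(V(z, -1*0)*15)*(-9) = ((5 + 7)**2*15)*(-9) = (12**2*15)*(-9) = (144*15)*(-9) = 2160*(-9) = -19440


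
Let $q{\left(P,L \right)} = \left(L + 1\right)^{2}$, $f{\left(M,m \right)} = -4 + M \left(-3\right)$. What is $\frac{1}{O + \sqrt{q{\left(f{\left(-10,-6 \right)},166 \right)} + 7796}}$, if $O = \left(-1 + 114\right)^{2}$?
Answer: $\frac{12769}{163011676} - \frac{3 \sqrt{3965}}{163011676} \approx 7.7173 \cdot 10^{-5}$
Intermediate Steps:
$f{\left(M,m \right)} = -4 - 3 M$
$q{\left(P,L \right)} = \left(1 + L\right)^{2}$
$O = 12769$ ($O = 113^{2} = 12769$)
$\frac{1}{O + \sqrt{q{\left(f{\left(-10,-6 \right)},166 \right)} + 7796}} = \frac{1}{12769 + \sqrt{\left(1 + 166\right)^{2} + 7796}} = \frac{1}{12769 + \sqrt{167^{2} + 7796}} = \frac{1}{12769 + \sqrt{27889 + 7796}} = \frac{1}{12769 + \sqrt{35685}} = \frac{1}{12769 + 3 \sqrt{3965}}$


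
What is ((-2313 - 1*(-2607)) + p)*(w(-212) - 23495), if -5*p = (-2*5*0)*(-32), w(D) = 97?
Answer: -6879012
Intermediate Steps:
p = 0 (p = --2*5*0*(-32)/5 = -(-10*0)*(-32)/5 = -0*(-32) = -⅕*0 = 0)
((-2313 - 1*(-2607)) + p)*(w(-212) - 23495) = ((-2313 - 1*(-2607)) + 0)*(97 - 23495) = ((-2313 + 2607) + 0)*(-23398) = (294 + 0)*(-23398) = 294*(-23398) = -6879012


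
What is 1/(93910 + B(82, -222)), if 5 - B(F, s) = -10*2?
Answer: 1/93935 ≈ 1.0646e-5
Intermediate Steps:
B(F, s) = 25 (B(F, s) = 5 - (-10)*2 = 5 - 1*(-20) = 5 + 20 = 25)
1/(93910 + B(82, -222)) = 1/(93910 + 25) = 1/93935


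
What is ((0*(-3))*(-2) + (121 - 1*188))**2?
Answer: 4489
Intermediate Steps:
((0*(-3))*(-2) + (121 - 1*188))**2 = (0*(-2) + (121 - 188))**2 = (0 - 67)**2 = (-67)**2 = 4489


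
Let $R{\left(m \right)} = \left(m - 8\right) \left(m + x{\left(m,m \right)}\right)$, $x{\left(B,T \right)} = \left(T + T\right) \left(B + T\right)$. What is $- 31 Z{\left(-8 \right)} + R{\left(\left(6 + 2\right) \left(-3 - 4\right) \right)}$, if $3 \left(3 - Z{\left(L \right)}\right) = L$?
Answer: $- \frac{2398223}{3} \approx -7.9941 \cdot 10^{5}$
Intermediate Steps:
$Z{\left(L \right)} = 3 - \frac{L}{3}$
$x{\left(B,T \right)} = 2 T \left(B + T\right)$
$R{\left(m \right)} = \left(-8 + m\right) \left(m + 4 m^{2}\right)$ ($R{\left(m \right)} = \left(m - 8\right) \left(m + 2 m \left(m + m\right)\right) = \left(-8 + m\right) \left(m + 2 m 2 m\right) = \left(-8 + m\right) \left(m + 4 m^{2}\right)$)
$- 31 Z{\left(-8 \right)} + R{\left(\left(6 + 2\right) \left(-3 - 4\right) \right)} = - 31 \left(3 - - \frac{8}{3}\right) + \left(6 + 2\right) \left(-3 - 4\right) \left(-8 - 31 \left(6 + 2\right) \left(-3 - 4\right) + 4 \left(\left(6 + 2\right) \left(-3 - 4\right)\right)^{2}\right) = - 31 \left(3 + \frac{8}{3}\right) + 8 \left(-7\right) \left(-8 - 31 \cdot 8 \left(-7\right) + 4 \left(8 \left(-7\right)\right)^{2}\right) = \left(-31\right) \frac{17}{3} - 56 \left(-8 - -1736 + 4 \left(-56\right)^{2}\right) = - \frac{527}{3} - 56 \left(-8 + 1736 + 4 \cdot 3136\right) = - \frac{527}{3} - 56 \left(-8 + 1736 + 12544\right) = - \frac{527}{3} - 799232 = - \frac{2398223}{3}$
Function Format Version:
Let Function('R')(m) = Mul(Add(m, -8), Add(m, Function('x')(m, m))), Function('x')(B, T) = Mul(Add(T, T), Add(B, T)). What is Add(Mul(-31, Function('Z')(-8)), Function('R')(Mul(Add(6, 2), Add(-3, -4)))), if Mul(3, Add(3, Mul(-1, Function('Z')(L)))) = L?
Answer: Rational(-2398223, 3) ≈ -7.9941e+5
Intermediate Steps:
Function('Z')(L) = Add(3, Mul(Rational(-1, 3), L))
Function('x')(B, T) = Mul(2, T, Add(B, T)) (Function('x')(B, T) = Mul(Mul(2, T), Add(B, T)) = Mul(2, T, Add(B, T)))
Function('R')(m) = Mul(Add(-8, m), Add(m, Mul(4, Pow(m, 2)))) (Function('R')(m) = Mul(Add(m, -8), Add(m, Mul(2, m, Add(m, m)))) = Mul(Add(-8, m), Add(m, Mul(2, m, Mul(2, m)))) = Mul(Add(-8, m), Add(m, Mul(4, Pow(m, 2)))))
Add(Mul(-31, Function('Z')(-8)), Function('R')(Mul(Add(6, 2), Add(-3, -4)))) = Add(Mul(-31, Add(3, Mul(Rational(-1, 3), -8))), Mul(Mul(Add(6, 2), Add(-3, -4)), Add(-8, Mul(-31, Mul(Add(6, 2), Add(-3, -4))), Mul(4, Pow(Mul(Add(6, 2), Add(-3, -4)), 2))))) = Add(Mul(-31, Add(3, Rational(8, 3))), Mul(Mul(8, -7), Add(-8, Mul(-31, Mul(8, -7)), Mul(4, Pow(Mul(8, -7), 2))))) = Add(Mul(-31, Rational(17, 3)), Mul(-56, Add(-8, Mul(-31, -56), Mul(4, Pow(-56, 2))))) = Add(Rational(-527, 3), Mul(-56, Add(-8, 1736, Mul(4, 3136)))) = Add(Rational(-527, 3), Mul(-56, Add(-8, 1736, 12544))) = Add(Rational(-527, 3), Mul(-56, 14272)) = Add(Rational(-527, 3), -799232) = Rational(-2398223, 3)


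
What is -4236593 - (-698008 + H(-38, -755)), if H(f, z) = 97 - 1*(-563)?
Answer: -3539245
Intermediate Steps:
H(f, z) = 660 (H(f, z) = 97 + 563 = 660)
-4236593 - (-698008 + H(-38, -755)) = -4236593 - (-698008 + 660) = -4236593 - 1*(-697348) = -4236593 + 697348 = -3539245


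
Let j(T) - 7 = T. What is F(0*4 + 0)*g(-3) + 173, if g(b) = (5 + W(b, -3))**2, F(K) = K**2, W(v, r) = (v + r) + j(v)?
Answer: 173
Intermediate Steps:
j(T) = 7 + T
W(v, r) = 7 + r + 2*v (W(v, r) = (v + r) + (7 + v) = (r + v) + (7 + v) = 7 + r + 2*v)
g(b) = (9 + 2*b)**2 (g(b) = (5 + (7 - 3 + 2*b))**2 = (5 + (4 + 2*b))**2 = (9 + 2*b)**2)
F(0*4 + 0)*g(-3) + 173 = (0*4 + 0)**2*(9 + 2*(-3))**2 + 173 = (0 + 0)**2*(9 - 6)**2 + 173 = 0**2*3**2 + 173 = 0*9 + 173 = 0 + 173 = 173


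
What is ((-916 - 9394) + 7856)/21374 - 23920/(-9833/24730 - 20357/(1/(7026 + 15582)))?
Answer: -13958795903243651/121634240382107831 ≈ -0.11476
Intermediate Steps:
((-916 - 9394) + 7856)/21374 - 23920/(-9833/24730 - 20357/(1/(7026 + 15582))) = (-10310 + 7856)*(1/21374) - 23920/(-9833*1/24730 - 20357/(1/22608)) = -2454*1/21374 - 23920/(-9833/24730 - 20357/1/22608) = -1227/10687 - 23920/(-9833/24730 - 20357*22608) = -1227/10687 - 23920/(-9833/24730 - 460231056) = -1227/10687 - 23920/(-11381514024713/24730) = -1227/10687 - 23920*(-24730/11381514024713) = -1227/10687 + 591541600/11381514024713 = -13958795903243651/121634240382107831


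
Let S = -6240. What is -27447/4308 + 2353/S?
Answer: -1162859/172320 ≈ -6.7483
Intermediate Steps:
-27447/4308 + 2353/S = -27447/4308 + 2353/(-6240) = -27447*1/4308 + 2353*(-1/6240) = -9149/1436 - 181/480 = -1162859/172320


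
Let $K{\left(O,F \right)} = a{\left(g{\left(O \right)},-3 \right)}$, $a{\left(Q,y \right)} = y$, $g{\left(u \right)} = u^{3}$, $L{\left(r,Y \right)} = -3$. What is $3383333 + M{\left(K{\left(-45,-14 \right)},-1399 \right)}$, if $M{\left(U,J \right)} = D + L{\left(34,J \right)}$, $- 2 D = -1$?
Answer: $\frac{6766661}{2} \approx 3.3833 \cdot 10^{6}$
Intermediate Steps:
$D = \frac{1}{2}$ ($D = \left(- \frac{1}{2}\right) \left(-1\right) = \frac{1}{2} \approx 0.5$)
$K{\left(O,F \right)} = -3$
$M{\left(U,J \right)} = - \frac{5}{2}$ ($M{\left(U,J \right)} = \frac{1}{2} - 3 = - \frac{5}{2}$)
$3383333 + M{\left(K{\left(-45,-14 \right)},-1399 \right)} = 3383333 - \frac{5}{2} = \frac{6766661}{2}$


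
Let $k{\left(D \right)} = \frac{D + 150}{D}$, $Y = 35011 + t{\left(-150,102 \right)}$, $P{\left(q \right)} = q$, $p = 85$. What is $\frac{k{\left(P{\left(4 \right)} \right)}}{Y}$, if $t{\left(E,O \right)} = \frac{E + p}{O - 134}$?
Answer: $\frac{1232}{1120417} \approx 0.0010996$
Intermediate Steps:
$t{\left(E,O \right)} = \frac{85 + E}{-134 + O}$ ($t{\left(E,O \right)} = \frac{E + 85}{O - 134} = \frac{85 + E}{-134 + O}$)
$Y = \frac{1120417}{32}$ ($Y = 35011 + \frac{85 - 150}{-134 + 102} = 35011 + \frac{1}{-32} \left(-65\right) = 35011 - - \frac{65}{32} = 35011 + \frac{65}{32} = \frac{1120417}{32} \approx 35013.0$)
$k{\left(D \right)} = \frac{150 + D}{D}$
$\frac{k{\left(P{\left(4 \right)} \right)}}{Y} = \frac{\frac{1}{4} \left(150 + 4\right)}{\frac{1120417}{32}} = \frac{1}{4} \cdot 154 \cdot \frac{32}{1120417} = \frac{77}{2} \cdot \frac{32}{1120417} = \frac{1232}{1120417}$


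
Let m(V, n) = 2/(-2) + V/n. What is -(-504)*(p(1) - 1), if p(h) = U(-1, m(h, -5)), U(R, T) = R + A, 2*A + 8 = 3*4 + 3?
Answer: 756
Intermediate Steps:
A = 7/2 (A = -4 + (3*4 + 3)/2 = -4 + (12 + 3)/2 = -4 + (1/2)*15 = -4 + 15/2 = 7/2 ≈ 3.5000)
m(V, n) = -1 + V/n (m(V, n) = 2*(-1/2) + V/n = -1 + V/n)
U(R, T) = 7/2 + R (U(R, T) = R + 7/2 = 7/2 + R)
p(h) = 5/2 (p(h) = 7/2 - 1 = 5/2)
-(-504)*(p(1) - 1) = -(-504)*(5/2 - 1) = -(-504)*3/2 = -84*(-9) = 756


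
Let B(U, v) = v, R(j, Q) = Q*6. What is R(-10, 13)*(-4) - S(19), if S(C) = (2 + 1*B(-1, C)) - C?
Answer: -314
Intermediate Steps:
R(j, Q) = 6*Q
S(C) = 2 (S(C) = (2 + 1*C) - C = (2 + C) - C = 2)
R(-10, 13)*(-4) - S(19) = (6*13)*(-4) - 1*2 = 78*(-4) - 2 = -312 - 2 = -314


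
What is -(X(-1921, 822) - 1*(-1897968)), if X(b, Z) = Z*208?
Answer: -2068944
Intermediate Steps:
X(b, Z) = 208*Z
-(X(-1921, 822) - 1*(-1897968)) = -(208*822 - 1*(-1897968)) = -(170976 + 1897968) = -1*2068944 = -2068944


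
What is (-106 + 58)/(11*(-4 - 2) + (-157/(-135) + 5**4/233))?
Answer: 754920/977537 ≈ 0.77227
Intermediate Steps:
(-106 + 58)/(11*(-4 - 2) + (-157/(-135) + 5**4/233)) = -48/(11*(-6) + (-157*(-1/135) + 625*(1/233))) = -48/(-66 + (157/135 + 625/233)) = -48/(-66 + 120956/31455) = -48/(-1955074/31455) = -48*(-31455/1955074) = 754920/977537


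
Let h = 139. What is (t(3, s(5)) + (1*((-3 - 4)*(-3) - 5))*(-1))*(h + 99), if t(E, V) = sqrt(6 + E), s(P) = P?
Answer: -3094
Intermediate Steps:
(t(3, s(5)) + (1*((-3 - 4)*(-3) - 5))*(-1))*(h + 99) = (sqrt(6 + 3) + (1*((-3 - 4)*(-3) - 5))*(-1))*(139 + 99) = (sqrt(9) + (1*(-7*(-3) - 5))*(-1))*238 = (3 + (1*(21 - 5))*(-1))*238 = (3 + (1*16)*(-1))*238 = (3 + 16*(-1))*238 = (3 - 16)*238 = -13*238 = -3094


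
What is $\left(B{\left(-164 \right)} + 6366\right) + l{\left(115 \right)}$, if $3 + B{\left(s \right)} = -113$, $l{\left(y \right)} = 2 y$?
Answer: $6480$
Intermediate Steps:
$B{\left(s \right)} = -116$ ($B{\left(s \right)} = -3 - 113 = -116$)
$\left(B{\left(-164 \right)} + 6366\right) + l{\left(115 \right)} = \left(-116 + 6366\right) + 2 \cdot 115 = 6250 + 230 = 6480$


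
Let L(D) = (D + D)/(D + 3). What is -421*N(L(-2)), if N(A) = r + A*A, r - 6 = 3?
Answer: -10525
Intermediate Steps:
r = 9 (r = 6 + 3 = 9)
L(D) = 2*D/(3 + D) (L(D) = (2*D)/(3 + D) = 2*D/(3 + D))
N(A) = 9 + A**2 (N(A) = 9 + A*A = 9 + A**2)
-421*N(L(-2)) = -421*(9 + (2*(-2)/(3 - 2))**2) = -421*(9 + (2*(-2)/1)**2) = -421*(9 + (2*(-2)*1)**2) = -421*(9 + (-4)**2) = -421*(9 + 16) = -421*25 = -10525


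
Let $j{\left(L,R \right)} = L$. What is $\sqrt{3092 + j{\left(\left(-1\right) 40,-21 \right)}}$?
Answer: $2 \sqrt{763} \approx 55.245$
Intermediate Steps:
$\sqrt{3092 + j{\left(\left(-1\right) 40,-21 \right)}} = \sqrt{3092 - 40} = \sqrt{3052} = 2 \sqrt{763}$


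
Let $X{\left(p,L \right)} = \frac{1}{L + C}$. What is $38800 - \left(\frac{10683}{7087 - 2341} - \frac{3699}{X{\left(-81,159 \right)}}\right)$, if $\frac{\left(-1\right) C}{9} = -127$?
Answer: $\frac{7680445075}{1582} \approx 4.8549 \cdot 10^{6}$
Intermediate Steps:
$C = 1143$ ($C = \left(-9\right) \left(-127\right) = 1143$)
$X{\left(p,L \right)} = \frac{1}{1143 + L}$ ($X{\left(p,L \right)} = \frac{1}{L + 1143} = \frac{1}{1143 + L}$)
$38800 - \left(\frac{10683}{7087 - 2341} - \frac{3699}{X{\left(-81,159 \right)}}\right) = 38800 - \left(\frac{10683}{7087 - 2341} - \frac{3699}{\frac{1}{1143 + 159}}\right) = 38800 - \left(\frac{10683}{7087 - 2341} - \frac{3699}{\frac{1}{1302}}\right) = 38800 - \left(\frac{10683}{4746} - 3699 \frac{1}{\frac{1}{1302}}\right) = 38800 - \left(10683 \cdot \frac{1}{4746} - 4816098\right) = 38800 - \left(\frac{3561}{1582} - 4816098\right) = 38800 - - \frac{7619063475}{1582} = 38800 + \frac{7619063475}{1582} = \frac{7680445075}{1582}$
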